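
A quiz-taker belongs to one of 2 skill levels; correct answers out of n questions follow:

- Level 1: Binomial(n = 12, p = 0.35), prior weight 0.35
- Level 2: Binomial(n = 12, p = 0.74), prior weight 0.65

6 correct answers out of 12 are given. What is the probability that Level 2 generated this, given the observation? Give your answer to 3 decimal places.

0.405

By Bayes' theorem, P(k | x) = w_k f_k(x) / Σ_j w_j f_j(x).
Evaluate each component's likelihood at the observed value:
  f_1 = 0.128103
  f_2 = 0.0468708
Weight by the priors:
  w_1·f_1 = 0.35 × 0.128103 = 0.0448362
  w_2·f_2 = 0.65 × 0.0468708 = 0.030466
Evidence: 0.0448362 + 0.030466 = 0.0753022
P(Level 2 | the observation) ≈ 0.405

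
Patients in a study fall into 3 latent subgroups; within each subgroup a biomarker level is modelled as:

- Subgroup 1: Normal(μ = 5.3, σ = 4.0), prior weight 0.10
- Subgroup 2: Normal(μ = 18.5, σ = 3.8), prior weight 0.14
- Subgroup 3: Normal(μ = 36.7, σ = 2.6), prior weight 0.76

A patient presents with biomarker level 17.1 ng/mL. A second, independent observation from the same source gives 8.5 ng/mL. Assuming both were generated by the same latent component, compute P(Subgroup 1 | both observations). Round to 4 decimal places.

0.1708

Apply Bayes' rule: the posterior for each component is proportional to its prior times its likelihood at x.
Since both observations come from the same component, the likelihood for component k is f_k(x₁)·f_k(x₂).
  f_1 = [(1/(4.0·√(2π)))·exp(−(17.1−5.3)²/(2·4.0²)) = 0.099736·exp(-4.35125) = 0.00128566] × [0.0724229] = 9.31112e-05
  f_2 = [(1/(3.8·√(2π)))·exp(−(17.1−18.5)²/(2·3.8²)) = 0.104985·exp(-0.06787) = 0.0980962] × [0.00329107] = 0.000322841
  f_3 = [(1/(2.6·√(2π)))·exp(−(17.1−36.7)²/(2·2.6²)) = 0.153439·exp(-28.41420) = 7.01142e-14] × [4.37463e-27] = 3.06723e-40
Prior × likelihood for each component:
  P(Z=1)·f_1 = 0.10 × 9.31112e-05 = 9.31112e-06
  P(Z=2)·f_2 = 0.14 × 0.000322841 = 4.51978e-05
  P(Z=3)·f_3 = 0.76 × 3.06723e-40 = 2.3311e-40
Marginal: 9.31112e-06 + 4.51978e-05 + 2.3311e-40 = 5.45089e-05
P(Subgroup 1 | x) ≈ 0.1708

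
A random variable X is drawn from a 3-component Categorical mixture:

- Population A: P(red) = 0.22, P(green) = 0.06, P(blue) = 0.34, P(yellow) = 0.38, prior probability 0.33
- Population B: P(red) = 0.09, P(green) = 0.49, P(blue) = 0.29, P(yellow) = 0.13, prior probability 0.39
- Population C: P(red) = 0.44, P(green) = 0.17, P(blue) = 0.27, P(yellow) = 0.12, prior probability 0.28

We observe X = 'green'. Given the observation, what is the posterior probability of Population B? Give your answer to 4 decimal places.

0.7393

Apply Bayes' rule: the posterior for each component is proportional to its prior times its likelihood at x.
Categorical probabilities:
  L_A = 0.06
  L_B = 0.49
  L_C = 0.17
Unnormalised posteriors:
  w_A·L_A = 0.33 × 0.06 = 0.0198
  w_B·L_B = 0.39 × 0.49 = 0.1911
  w_C·L_C = 0.28 × 0.17 = 0.0476
Evidence: 0.0198 + 0.1911 + 0.0476 = 0.2585
P(Population B | 'green') = 0.1911 / 0.2585 ≈ 0.7393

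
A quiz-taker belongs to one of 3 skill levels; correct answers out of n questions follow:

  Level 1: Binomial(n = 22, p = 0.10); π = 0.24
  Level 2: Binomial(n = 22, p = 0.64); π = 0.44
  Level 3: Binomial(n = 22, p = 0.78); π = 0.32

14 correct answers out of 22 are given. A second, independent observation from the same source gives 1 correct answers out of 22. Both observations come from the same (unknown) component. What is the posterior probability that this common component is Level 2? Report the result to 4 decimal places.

0.8674

Apply Bayes' rule: the posterior for each component is proportional to its prior times its likelihood at x.
Since both observations come from the same component, the likelihood for component k is f_k(x₁)·f_k(x₂).
  p_1 = [C(22,14)·0.10^14·0.90^8 = 319770·1e-14·0.430467 = 1.3765e-09] × [0.240722] = 3.31355e-10
  p_2 = [C(22,14)·0.64^14·0.36^8 = 319770·0.00193428·0.000282111 = 0.174493] × [6.77572e-09] = 1.18231e-09
  p_3 = [C(22,14)·0.78^14·0.22^8 = 319770·0.0308549·5.48759e-06 = 0.0541432] × [2.66314e-13] = 1.44191e-14
Unnormalised posteriors:
  π_1·p_1 = 0.24 × 3.31355e-10 = 7.95251e-11
  π_2·p_2 = 0.44 × 1.18231e-09 = 5.20218e-10
  π_3·p_3 = 0.32 × 1.44191e-14 = 4.6141e-15
Normaliser: 7.95251e-11 + 5.20218e-10 + 4.6141e-15 = 5.99748e-10
So the posterior for Level 2 is 5.20218e-10 / 5.99748e-10 ≈ 0.8674.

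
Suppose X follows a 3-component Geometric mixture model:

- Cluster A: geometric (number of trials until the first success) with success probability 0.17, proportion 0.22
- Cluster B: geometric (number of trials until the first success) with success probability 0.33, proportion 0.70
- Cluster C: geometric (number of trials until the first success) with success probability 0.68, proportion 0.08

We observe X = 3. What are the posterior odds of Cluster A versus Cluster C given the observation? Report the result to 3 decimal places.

4.625

Only the two components matter; the odds are (π_i f_i(x)) / (π_j f_j(x)).
Evaluate each component's likelihood at the observed value:
  f_A = 0.117113
  f_B = 0.148137
  f_C = 0.069632
0.0257649 / 0.00557056 ≈ 4.625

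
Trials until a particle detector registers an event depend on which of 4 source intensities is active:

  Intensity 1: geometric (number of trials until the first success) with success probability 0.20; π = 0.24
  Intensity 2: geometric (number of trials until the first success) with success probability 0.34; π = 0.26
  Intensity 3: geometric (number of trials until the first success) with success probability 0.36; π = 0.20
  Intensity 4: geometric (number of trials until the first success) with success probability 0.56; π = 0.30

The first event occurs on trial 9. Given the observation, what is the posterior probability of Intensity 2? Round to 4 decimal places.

The responsibility of component k is π_k f_k(x) divided by Σ_j π_j f_j(x).
Geometric probabilities:
  L_1 = 0.20·(1−0.20)^8 = 0.20·0.167772 = 0.0335544
  L_2 = 0.34·(1−0.34)^8 = 0.34·0.0360041 = 0.0122414
  L_3 = 0.36·(1−0.36)^8 = 0.36·0.0281475 = 0.0101331
  L_4 = 0.56·(1−0.56)^8 = 0.56·0.00140482 = 0.000786701
Prior × likelihood for each component:
  π_1·L_1 = 0.24 × 0.0335544 = 0.00805306
  π_2·L_2 = 0.26 × 0.0122414 = 0.00318276
  π_3·L_3 = 0.20 × 0.0101331 = 0.00202662
  π_4·L_4 = 0.30 × 0.000786701 = 0.00023601
Marginal: 0.00805306 + 0.00318276 + 0.00202662 + 0.00023601 = 0.0134985
P(Intensity 2 | x) = 0.00318276 / 0.0134985 ≈ 0.2358

0.2358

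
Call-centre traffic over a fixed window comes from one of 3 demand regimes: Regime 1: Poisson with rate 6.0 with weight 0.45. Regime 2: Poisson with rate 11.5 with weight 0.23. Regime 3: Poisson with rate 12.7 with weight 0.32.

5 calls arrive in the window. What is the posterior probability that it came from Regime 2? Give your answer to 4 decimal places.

P(component k | x) = P(Z=k)·f_k(x) / marginal(x), where marginal(x) = Σ_j P(Z=j)·f_j(x).
Evaluate each component's likelihood at the observed value:
  f_1 = e^(−6.0)·6.0^5/5! = 0.160623
  f_2 = e^(−11.5)·11.5^5/5! = 0.0169794
  f_3 = e^(−12.7)·12.7^5/5! = 0.00840035
Weight by the priors:
  P(Z=1)·f_1 = 0.45 × 0.160623 = 0.0722804
  P(Z=2)·f_2 = 0.23 × 0.0169794 = 0.00390525
  P(Z=3)·f_3 = 0.32 × 0.00840035 = 0.00268811
Denominator: 0.0722804 + 0.00390525 + 0.00268811 = 0.0788738
P(Regime 2 | the observation) = 0.00390525 / 0.0788738 ≈ 0.0495

0.0495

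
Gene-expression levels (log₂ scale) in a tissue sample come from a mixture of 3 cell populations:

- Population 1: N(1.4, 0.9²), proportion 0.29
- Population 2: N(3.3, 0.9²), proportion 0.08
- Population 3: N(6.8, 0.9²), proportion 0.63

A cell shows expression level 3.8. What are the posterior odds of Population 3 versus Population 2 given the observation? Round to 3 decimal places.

0.036

The posterior odds equal the prior odds times the likelihood ratio: (π_i/π_j)·(f_i(x)/f_j(x)).
Evaluate each component's likelihood at the observed value:
  f_1 = (1/(0.9·√(2π)))·exp(−(3.8−1.4)²/(2·0.9²)) = 0.443269·exp(-3.55556) = 0.0126622
  f_2 = (1/(0.9·√(2π)))·exp(−(3.8−3.3)²/(2·0.9²)) = 0.443269·exp(-0.15432) = 0.37988
  f_3 = (1/(0.9·√(2π)))·exp(−(3.8−6.8)²/(2·0.9²)) = 0.443269·exp(-5.55556) = 0.00171364
0.0010796 / 0.0303904 ≈ 0.036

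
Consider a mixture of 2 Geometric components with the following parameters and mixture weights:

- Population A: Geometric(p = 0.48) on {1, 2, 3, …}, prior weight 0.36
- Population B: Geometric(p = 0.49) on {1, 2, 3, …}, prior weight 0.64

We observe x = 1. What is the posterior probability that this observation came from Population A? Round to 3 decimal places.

0.355

P(component k | x) = P(Z=k)·f_k(x) / marginal(x), where marginal(x) = Σ_j P(Z=j)·f_j(x).
Evaluate each component's likelihood at the observed value:
  f_A = 0.48·(1−0.48)^0 = 0.48·1 = 0.48
  f_B = 0.49·(1−0.49)^0 = 0.49·1 = 0.49
Multiply by the mixture weights:
  P(Z=A)·f_A = 0.36 × 0.48 = 0.1728
  P(Z=B)·f_B = 0.64 × 0.49 = 0.3136
Sum: 0.1728 + 0.3136 = 0.4864
So the posterior for Population A is 0.1728 / 0.4864 ≈ 0.355.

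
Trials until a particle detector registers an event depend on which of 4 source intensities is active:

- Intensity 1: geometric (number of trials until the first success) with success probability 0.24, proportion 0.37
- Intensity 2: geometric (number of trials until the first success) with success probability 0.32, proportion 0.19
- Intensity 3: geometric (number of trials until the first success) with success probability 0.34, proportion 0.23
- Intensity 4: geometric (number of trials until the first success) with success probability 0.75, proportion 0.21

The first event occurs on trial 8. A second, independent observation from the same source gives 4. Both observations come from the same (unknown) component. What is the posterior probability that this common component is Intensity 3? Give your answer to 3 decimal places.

Posterior ∝ prior × likelihood, so P(k | x) ∝ π_k f_k(x); normalise over all components.
Since both observations come from the same component, the likelihood for component k is f_k(x₁)·f_k(x₂).
  L_1 = [0.0351485] × [0.105354] = 0.00370304
  L_2 = [0.0215136] × [0.100618] = 0.00216466
  L_3 = [0.0185475] × [0.0977486] = 0.001813
  L_4 = [4.57764e-05] × [0.0117188] = 5.36442e-07
Multiply by the mixture weights:
  π_1·L_1 = 0.37 × 0.00370304 = 0.00137012
  π_2·L_2 = 0.19 × 0.00216466 = 0.000411285
  π_3·L_3 = 0.23 × 0.001813 = 0.000416989
  π_4·L_4 = 0.21 × 5.36442e-07 = 1.12653e-07
Sum: 0.00137012 + 0.000411285 + 0.000416989 + 1.12653e-07 = 0.00219851
Responsibility of Intensity 3: 0.000416989 / 0.00219851 ≈ 0.190

0.190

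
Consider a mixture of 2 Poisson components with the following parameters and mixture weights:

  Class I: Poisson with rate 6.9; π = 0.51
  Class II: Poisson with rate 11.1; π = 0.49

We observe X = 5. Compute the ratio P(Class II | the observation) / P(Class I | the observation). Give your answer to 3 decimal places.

Since P(k|x) ∝ π_k f_k(x), the posterior odds are π_i f_i(x) / (π_j f_j(x)).
Poisson probabilities:
  f_I = 0.131351
  f_II = 0.021221
0.0103983 / 0.0669888 ≈ 0.155

0.155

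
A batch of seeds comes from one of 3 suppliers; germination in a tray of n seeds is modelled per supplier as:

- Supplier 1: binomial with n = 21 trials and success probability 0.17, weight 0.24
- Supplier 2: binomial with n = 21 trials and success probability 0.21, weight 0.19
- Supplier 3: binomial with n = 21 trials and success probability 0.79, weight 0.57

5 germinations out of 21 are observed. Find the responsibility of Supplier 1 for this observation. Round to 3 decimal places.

The responsibility of component k is P(Z=k) f_k(x) divided by Σ_j P(Z=j) f_j(x).
Evaluate each component's likelihood at the observed value:
  L_1 = 0.146567
  L_2 = 0.191282
  L_3 = 8.95751e-08
Prior × likelihood for each component:
  P(Z=1)·L_1 = 0.24 × 0.146567 = 0.0351762
  P(Z=2)·L_2 = 0.19 × 0.191282 = 0.0363435
  P(Z=3)·L_3 = 0.57 × 8.95751e-08 = 5.10578e-08
Denominator: 0.0351762 + 0.0363435 + 5.10578e-08 = 0.0715197
P(Supplier 1 | data) = 0.0351762 / 0.0715197 ≈ 0.492

0.492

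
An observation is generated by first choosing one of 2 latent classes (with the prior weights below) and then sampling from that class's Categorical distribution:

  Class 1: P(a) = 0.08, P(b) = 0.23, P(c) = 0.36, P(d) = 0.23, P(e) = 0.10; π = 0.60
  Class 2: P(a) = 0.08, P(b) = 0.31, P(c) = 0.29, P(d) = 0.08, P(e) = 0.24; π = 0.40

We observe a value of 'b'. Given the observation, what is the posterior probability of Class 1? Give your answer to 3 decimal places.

Posterior ∝ prior × likelihood, so P(k | x) ∝ w_k f_k(x); normalise over all components.
Evaluate each component's likelihood at the observed value:
  L_1 = P(b | comp) = 0.23
  L_2 = P(b | comp) = 0.31
Prior × likelihood for each component:
  w_1·L_1 = 0.60 × 0.23 = 0.138
  w_2·L_2 = 0.40 × 0.31 = 0.124
Normaliser: 0.138 + 0.124 = 0.262
P(Class 1 | 'b') ≈ 0.527

0.527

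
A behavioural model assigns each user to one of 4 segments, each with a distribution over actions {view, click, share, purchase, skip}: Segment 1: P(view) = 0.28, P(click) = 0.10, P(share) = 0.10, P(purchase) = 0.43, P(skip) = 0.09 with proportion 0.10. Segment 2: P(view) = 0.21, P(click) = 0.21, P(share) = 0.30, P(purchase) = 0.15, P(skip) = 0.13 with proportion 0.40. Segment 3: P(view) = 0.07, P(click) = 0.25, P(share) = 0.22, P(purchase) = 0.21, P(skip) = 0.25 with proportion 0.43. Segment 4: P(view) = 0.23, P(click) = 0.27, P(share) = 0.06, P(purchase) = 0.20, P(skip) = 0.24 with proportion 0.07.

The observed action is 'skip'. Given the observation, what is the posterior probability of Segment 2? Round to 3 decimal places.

0.281

P(component k | x) = w_k·f_k(x) / marginal(x), where marginal(x) = Σ_j w_j·f_j(x).
Component likelihoods at x = 'skip':
  p_1 = 0.09
  p_2 = 0.13
  p_3 = 0.25
  p_4 = 0.24
Unnormalised posteriors:
  w_1·p_1 = 0.10 × 0.09 = 0.009
  w_2·p_2 = 0.40 × 0.13 = 0.052
  w_3·p_3 = 0.43 × 0.25 = 0.1075
  w_4·p_4 = 0.07 × 0.24 = 0.0168
Normaliser: 0.009 + 0.052 + 0.1075 + 0.0168 = 0.1853
Responsibility of Segment 2: 0.052 / 0.1853 ≈ 0.281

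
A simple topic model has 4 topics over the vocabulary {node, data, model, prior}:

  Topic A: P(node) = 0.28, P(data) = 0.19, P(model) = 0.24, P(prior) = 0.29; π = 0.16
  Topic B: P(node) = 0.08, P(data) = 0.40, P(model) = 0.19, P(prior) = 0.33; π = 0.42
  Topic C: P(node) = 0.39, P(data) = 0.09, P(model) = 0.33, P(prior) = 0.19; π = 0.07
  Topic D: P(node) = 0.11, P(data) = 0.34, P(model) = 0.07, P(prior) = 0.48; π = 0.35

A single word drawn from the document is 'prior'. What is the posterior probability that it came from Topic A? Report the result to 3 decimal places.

The responsibility of component k is π_k f_k(x) divided by Σ_j π_j f_j(x).
Categorical probabilities:
  f_A = P(prior | comp) = 0.29
  f_B = P(prior | comp) = 0.33
  f_C = P(prior | comp) = 0.19
  f_D = P(prior | comp) = 0.48
Multiply by the mixture weights:
  π_A·f_A = 0.16 × 0.29 = 0.0464
  π_B·f_B = 0.42 × 0.33 = 0.1386
  π_C·f_C = 0.07 × 0.19 = 0.0133
  π_D·f_D = 0.35 × 0.48 = 0.168
Denominator: 0.0464 + 0.1386 + 0.0133 + 0.168 = 0.3663
P(Topic A | 'prior') ≈ 0.127

0.127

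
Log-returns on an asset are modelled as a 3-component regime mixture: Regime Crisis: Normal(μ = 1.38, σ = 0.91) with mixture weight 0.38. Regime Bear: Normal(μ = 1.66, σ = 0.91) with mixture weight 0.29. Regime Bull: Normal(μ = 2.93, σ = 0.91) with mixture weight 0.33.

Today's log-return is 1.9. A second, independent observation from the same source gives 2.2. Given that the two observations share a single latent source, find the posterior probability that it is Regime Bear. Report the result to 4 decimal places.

0.4078

Apply Bayes' rule: the posterior for each component is proportional to its prior times its likelihood at x.
Since both observations come from the same component, the likelihood for component k is f_k(x₁)·f_k(x₂).
  p_Crisis = [0.37236] × [0.292112] = 0.108771
  p_Bear = [0.423413] × [0.367624] = 0.155657
  p_Bull = [0.231034] × [0.317782] = 0.0734185
Weight by the priors:
  π_Crisis·p_Crisis = 0.38 × 0.108771 = 0.041333
  π_Bear·p_Bear = 0.29 × 0.155657 = 0.0451406
  π_Bull·p_Bull = 0.33 × 0.0734185 = 0.0242281
Denominator: 0.041333 + 0.0451406 + 0.0242281 = 0.110702
Responsibility of Regime Bear: 0.0451406 / 0.110702 ≈ 0.4078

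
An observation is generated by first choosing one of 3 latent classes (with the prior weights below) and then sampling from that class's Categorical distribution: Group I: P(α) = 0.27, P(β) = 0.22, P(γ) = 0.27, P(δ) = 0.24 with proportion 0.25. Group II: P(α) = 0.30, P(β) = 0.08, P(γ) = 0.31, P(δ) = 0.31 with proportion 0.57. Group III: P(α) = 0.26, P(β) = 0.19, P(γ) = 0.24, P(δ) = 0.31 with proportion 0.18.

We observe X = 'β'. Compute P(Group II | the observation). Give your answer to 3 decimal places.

Apply Bayes' rule: the posterior for each component is proportional to its prior times its likelihood at x.
Categorical probabilities:
  f_I = 0.22
  f_II = 0.08
  f_III = 0.19
Multiply by the mixture weights:
  P(Z=I)·f_I = 0.25 × 0.22 = 0.055
  P(Z=II)·f_II = 0.57 × 0.08 = 0.0456
  P(Z=III)·f_III = 0.18 × 0.19 = 0.0342
Sum: 0.055 + 0.0456 + 0.0342 = 0.1348
Responsibility of Group II: 0.0456 / 0.1348 ≈ 0.338

0.338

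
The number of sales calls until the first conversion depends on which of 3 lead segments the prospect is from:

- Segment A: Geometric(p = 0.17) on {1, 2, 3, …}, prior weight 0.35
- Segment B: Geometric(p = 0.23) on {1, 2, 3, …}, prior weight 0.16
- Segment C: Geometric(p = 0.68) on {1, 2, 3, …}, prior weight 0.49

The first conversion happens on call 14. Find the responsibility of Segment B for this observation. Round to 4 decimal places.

Posterior ∝ prior × likelihood, so P(k | x) ∝ P(Z=k) f_k(x); normalise over all components.
Geometric probabilities:
  f_A = 0.17·(1−0.17)^13 = 0.17·0.0887187 = 0.0150822
  f_B = 0.23·(1−0.23)^13 = 0.23·0.0334487 = 0.0076932
  f_C = 0.68·(1−0.68)^13 = 0.68·3.68935e-07 = 2.50876e-07
Prior × likelihood for each component:
  P(Z=A)·f_A = 0.35 × 0.0150822 = 0.00527876
  P(Z=B)·f_B = 0.16 × 0.0076932 = 0.00123091
  P(Z=C)·f_C = 0.49 × 2.50876e-07 = 1.22929e-07
Evidence: 0.00527876 + 0.00123091 + 1.22929e-07 = 0.0065098
P(Segment B | x) ≈ 0.1891

0.1891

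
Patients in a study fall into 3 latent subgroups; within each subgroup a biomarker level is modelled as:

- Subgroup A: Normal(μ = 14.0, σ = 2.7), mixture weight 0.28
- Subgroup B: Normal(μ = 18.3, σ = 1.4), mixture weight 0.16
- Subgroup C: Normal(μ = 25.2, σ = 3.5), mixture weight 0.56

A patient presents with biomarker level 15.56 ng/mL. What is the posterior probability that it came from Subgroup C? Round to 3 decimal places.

Posterior ∝ prior × likelihood, so P(k | x) ∝ π_k f_k(x); normalise over all components.
Component likelihoods at x = 15.56 ng/mL:
  L_A = 0.125042
  L_B = 0.0419778
  L_C = 0.0025677
Unnormalised posteriors:
  π_A·L_A = 0.28 × 0.125042 = 0.0350118
  π_B·L_B = 0.16 × 0.0419778 = 0.00671644
  π_C·L_C = 0.56 × 0.0025677 = 0.00143791
Marginal: 0.0350118 + 0.00671644 + 0.00143791 = 0.0431662
Responsibility of Subgroup C: 0.00143791 / 0.0431662 ≈ 0.033

0.033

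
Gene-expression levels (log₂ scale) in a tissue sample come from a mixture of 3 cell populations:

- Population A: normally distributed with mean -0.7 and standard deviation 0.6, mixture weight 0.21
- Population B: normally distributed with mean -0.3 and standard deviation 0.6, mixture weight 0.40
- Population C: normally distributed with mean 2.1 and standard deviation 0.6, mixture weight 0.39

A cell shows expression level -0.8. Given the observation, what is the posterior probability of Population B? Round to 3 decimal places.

Apply Bayes' rule: the posterior for each component is proportional to its prior times its likelihood at x.
Normal densities:
  p_A = (1/(0.6·√(2π)))·exp(−(-0.8−-0.7)²/(2·0.6²)) = 0.664904·exp(-0.01389) = 0.655733
  p_B = (1/(0.6·√(2π)))·exp(−(-0.8−-0.3)²/(2·0.6²)) = 0.664904·exp(-0.34722) = 0.469853
  p_C = (1/(0.6·√(2π)))·exp(−(-0.8−2.1)²/(2·0.6²)) = 0.664904·exp(-11.68056) = 5.62287e-06
Prior × likelihood for each component:
  w_A·p_A = 0.21 × 0.655733 = 0.137704
  w_B·p_B = 0.40 × 0.469853 = 0.187941
  w_C·p_C = 0.39 × 5.62287e-06 = 2.19292e-06
Normaliser: 0.137704 + 0.187941 + 2.19292e-06 = 0.325647
P(Population B | -0.8) ≈ 0.577

0.577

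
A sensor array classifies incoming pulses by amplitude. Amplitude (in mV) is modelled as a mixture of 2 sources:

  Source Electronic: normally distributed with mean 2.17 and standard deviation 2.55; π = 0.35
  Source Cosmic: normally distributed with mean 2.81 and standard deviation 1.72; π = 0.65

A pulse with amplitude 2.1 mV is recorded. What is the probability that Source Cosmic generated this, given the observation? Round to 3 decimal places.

0.717

P(component k | x) = π_k·f_k(x) / marginal(x), where marginal(x) = Σ_j π_j·f_j(x).
Evaluate each component's likelihood at the observed value:
  f_Electronic = (1/(2.55·√(2π)))·exp(−(2.1−2.17)²/(2·2.55²)) = 0.156448·exp(-0.00038) = 0.156389
  f_Cosmic = (1/(1.72·√(2π)))·exp(−(2.1−2.81)²/(2·1.72²)) = 0.231943·exp(-0.08520) = 0.213
Multiply by the mixture weights:
  π_Electronic·f_Electronic = 0.35 × 0.156389 = 0.0547362
  π_Cosmic·f_Cosmic = 0.65 × 0.213 = 0.13845
Sum: 0.0547362 + 0.13845 = 0.193186
Responsibility of Source Cosmic: 0.13845 / 0.193186 ≈ 0.717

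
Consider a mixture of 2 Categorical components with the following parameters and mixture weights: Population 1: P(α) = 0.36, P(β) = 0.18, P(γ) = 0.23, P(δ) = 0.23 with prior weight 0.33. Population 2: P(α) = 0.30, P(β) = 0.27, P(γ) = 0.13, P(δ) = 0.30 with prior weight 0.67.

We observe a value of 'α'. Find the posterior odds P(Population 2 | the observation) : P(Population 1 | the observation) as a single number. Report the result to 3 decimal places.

The posterior odds equal the prior odds times the likelihood ratio: (π_i/π_j)·(f_i(x)/f_j(x)).
Evaluate each component's likelihood at the observed value:
  L_1 = 0.36
  L_2 = 0.3
0.201 / 0.1188 ≈ 1.692

1.692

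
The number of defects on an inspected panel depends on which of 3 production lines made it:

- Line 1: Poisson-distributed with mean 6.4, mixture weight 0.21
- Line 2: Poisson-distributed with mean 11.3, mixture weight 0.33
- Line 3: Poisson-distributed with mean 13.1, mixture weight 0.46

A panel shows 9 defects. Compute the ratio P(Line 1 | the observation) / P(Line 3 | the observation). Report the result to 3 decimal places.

Since P(k|x) ∝ π_k f_k(x), the posterior odds are π_i f_i(x) / (π_j f_j(x)).
Poisson probabilities:
  f_1 = e^(−6.4)·6.4^9/9! = 0.0824844
  f_2 = e^(−11.3)·11.3^9/9! = 0.102427
  f_3 = e^(−13.1)·13.1^9/9! = 0.0640355
0.0173217 / 0.0294563 ≈ 0.588

0.588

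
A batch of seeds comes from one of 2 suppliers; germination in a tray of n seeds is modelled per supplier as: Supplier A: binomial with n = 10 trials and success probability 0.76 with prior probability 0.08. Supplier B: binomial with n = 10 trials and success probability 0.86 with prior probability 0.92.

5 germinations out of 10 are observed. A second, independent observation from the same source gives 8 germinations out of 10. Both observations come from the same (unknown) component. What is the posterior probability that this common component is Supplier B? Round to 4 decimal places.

0.5687

By Bayes' theorem, P(k | x) = P(Z=k) f_k(x) / Σ_j P(Z=j) f_j(x).
Since both observations come from the same component, the likelihood for component k is f_k(x₁)·f_k(x₂).
  L_A = [C(10,5)·0.76^5·0.24^5 = 252·0.253553·0.000796262 = 0.0508774] × [0.288499] = 0.0146781
  L_B = [C(10,5)·0.86^5·0.14^5 = 252·0.470427·5.37824e-05 = 0.00637577] × [0.26391] = 0.00168263
Unnormalised posteriors:
  P(Z=A)·L_A = 0.08 × 0.0146781 = 0.00117424
  P(Z=B)·L_B = 0.92 × 0.00168263 = 0.00154802
Denominator: 0.00117424 + 0.00154802 = 0.00272227
P(Supplier B | x) ≈ 0.5687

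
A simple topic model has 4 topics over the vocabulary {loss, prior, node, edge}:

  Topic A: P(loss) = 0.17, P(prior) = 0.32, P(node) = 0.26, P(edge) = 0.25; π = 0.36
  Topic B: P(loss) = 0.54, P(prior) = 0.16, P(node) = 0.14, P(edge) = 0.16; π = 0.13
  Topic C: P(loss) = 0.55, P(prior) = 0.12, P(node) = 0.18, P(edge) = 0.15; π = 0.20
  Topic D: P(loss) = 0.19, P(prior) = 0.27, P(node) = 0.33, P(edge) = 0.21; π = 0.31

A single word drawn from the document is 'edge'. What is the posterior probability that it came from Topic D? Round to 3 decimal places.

0.316

Posterior ∝ prior × likelihood, so P(k | x) ∝ π_k f_k(x); normalise over all components.
Component likelihoods at x = 'edge':
  p_A = 0.25
  p_B = 0.16
  p_C = 0.15
  p_D = 0.21
Weight by the priors:
  π_A·p_A = 0.36 × 0.25 = 0.09
  π_B·p_B = 0.13 × 0.16 = 0.0208
  π_C·p_C = 0.20 × 0.15 = 0.03
  π_D·p_D = 0.31 × 0.21 = 0.0651
Normaliser: 0.09 + 0.0208 + 0.03 + 0.0651 = 0.2059
Responsibility of Topic D: 0.0651 / 0.2059 ≈ 0.316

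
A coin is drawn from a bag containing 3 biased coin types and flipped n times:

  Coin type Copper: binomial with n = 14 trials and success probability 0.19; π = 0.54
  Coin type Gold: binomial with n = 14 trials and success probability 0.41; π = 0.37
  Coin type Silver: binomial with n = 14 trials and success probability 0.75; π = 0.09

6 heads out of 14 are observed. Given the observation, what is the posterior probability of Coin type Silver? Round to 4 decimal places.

0.0079

By Bayes' theorem, P(k | x) = π_k f_k(x) / Σ_j π_j f_j(x).
Evaluate each component's likelihood at the observed value:
  f_Copper = 0.0261792
  f_Gold = 0.209447
  f_Silver = 0.00815536
Prior × likelihood for each component:
  π_Copper·f_Copper = 0.54 × 0.0261792 = 0.0141368
  π_Gold·f_Gold = 0.37 × 0.209447 = 0.0774955
  π_Silver·f_Silver = 0.09 × 0.00815536 = 0.000733982
Normaliser: 0.0141368 + 0.0774955 + 0.000733982 = 0.0923662
Responsibility of Coin type Silver: 0.000733982 / 0.0923662 ≈ 0.0079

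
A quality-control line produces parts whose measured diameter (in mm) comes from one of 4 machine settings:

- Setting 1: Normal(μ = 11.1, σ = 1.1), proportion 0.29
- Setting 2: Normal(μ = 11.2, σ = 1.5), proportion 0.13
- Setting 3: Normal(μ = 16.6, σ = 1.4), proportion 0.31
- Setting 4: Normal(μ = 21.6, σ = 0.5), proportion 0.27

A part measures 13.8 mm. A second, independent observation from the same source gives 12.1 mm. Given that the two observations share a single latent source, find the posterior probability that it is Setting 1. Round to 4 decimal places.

Apply Bayes' rule: the posterior for each component is proportional to its prior times its likelihood at x.
Since both observations come from the same component, the likelihood for component k is f_k(x₁)·f_k(x₂).
  p_1 = [0.0178341] × [0.239915] = 0.00427865
  p_2 = [0.0592123] × [0.22215] = 0.013154
  p_3 = [0.038565] × [0.00162666] = 6.27321e-05
  p_4 = [1.14022e-53] × [3.24927e-79] = 3.70488e-132
Multiply by the mixture weights:
  w_1·p_1 = 0.29 × 0.00427865 = 0.00124081
  w_2·p_2 = 0.13 × 0.013154 = 0.00171002
  w_3·p_3 = 0.31 × 6.27321e-05 = 1.94469e-05
  w_4·p_4 = 0.27 × 3.70488e-132 = 1.00032e-132
Evidence: 0.00124081 + 0.00171002 + 1.94469e-05 + 1.00032e-132 = 0.00297028
P(Setting 1 | data) = 0.00124081 / 0.00297028 ≈ 0.4177

0.4177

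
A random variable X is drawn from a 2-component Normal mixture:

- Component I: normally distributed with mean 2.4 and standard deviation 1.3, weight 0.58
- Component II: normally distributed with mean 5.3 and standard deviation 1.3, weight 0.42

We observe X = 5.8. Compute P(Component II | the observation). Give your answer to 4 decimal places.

Posterior ∝ prior × likelihood, so P(k | x) ∝ w_k f_k(x); normalise over all components.
Evaluate each component's likelihood at the observed value:
  p_I = (1/(1.3·√(2π)))·exp(−(5.8−2.4)²/(2·1.3²)) = 0.306879·exp(-3.42012) = 0.0100376
  p_II = (1/(1.3·√(2π)))·exp(−(5.8−5.3)²/(2·1.3²)) = 0.306879·exp(-0.07396) = 0.285
Prior × likelihood for each component:
  w_I·p_I = 0.58 × 0.0100376 = 0.00582179
  w_II·p_II = 0.42 × 0.285 = 0.1197
Denominator: 0.00582179 + 0.1197 = 0.125522
So the posterior for Component II is 0.1197 / 0.125522 ≈ 0.9536.

0.9536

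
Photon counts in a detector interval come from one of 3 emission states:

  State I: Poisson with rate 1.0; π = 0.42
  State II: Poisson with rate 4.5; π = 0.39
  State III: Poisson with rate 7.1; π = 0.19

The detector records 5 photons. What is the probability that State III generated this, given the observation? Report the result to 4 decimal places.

Posterior ∝ prior × likelihood, so P(k | x) ∝ w_k f_k(x); normalise over all components.
Component likelihoods at x = 5 photons:
  f_I = 0.00306566
  f_II = 0.170827
  f_III = 0.124057
Unnormalised posteriors:
  w_I·f_I = 0.42 × 0.00306566 = 0.00128758
  w_II·f_II = 0.39 × 0.170827 = 0.0666225
  w_III·f_III = 0.19 × 0.124057 = 0.0235707
Normaliser: 0.00128758 + 0.0666225 + 0.0235707 = 0.0914808
Responsibility of State III: 0.0235707 / 0.0914808 ≈ 0.2577

0.2577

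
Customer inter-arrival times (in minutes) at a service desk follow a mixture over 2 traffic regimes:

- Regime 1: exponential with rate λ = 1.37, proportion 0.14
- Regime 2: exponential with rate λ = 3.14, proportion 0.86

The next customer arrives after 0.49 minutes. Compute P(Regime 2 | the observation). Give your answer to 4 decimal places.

Posterior ∝ prior × likelihood, so P(k | x) ∝ π_k f_k(x); normalise over all components.
Exponential densities:
  f_1 = 0.70013
  f_2 = 0.6741
Unnormalised posteriors:
  π_1·f_1 = 0.14 × 0.70013 = 0.0980182
  π_2·f_2 = 0.86 × 0.6741 = 0.579726
Normaliser: 0.0980182 + 0.579726 = 0.677744
So the posterior for Regime 2 is 0.579726 / 0.677744 ≈ 0.8554.

0.8554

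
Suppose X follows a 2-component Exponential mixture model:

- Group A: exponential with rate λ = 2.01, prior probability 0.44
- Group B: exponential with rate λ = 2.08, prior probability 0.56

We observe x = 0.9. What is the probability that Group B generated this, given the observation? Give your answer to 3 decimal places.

0.553

By Bayes' theorem, P(k | x) = π_k f_k(x) / Σ_j π_j f_j(x).
Component likelihoods at x = 0.9:
  f_A = 0.329274
  f_B = 0.319937
Multiply by the mixture weights:
  π_A·f_A = 0.44 × 0.329274 = 0.144881
  π_B·f_B = 0.56 × 0.319937 = 0.179165
Normaliser: 0.144881 + 0.179165 = 0.324045
P(Group B | data) ≈ 0.553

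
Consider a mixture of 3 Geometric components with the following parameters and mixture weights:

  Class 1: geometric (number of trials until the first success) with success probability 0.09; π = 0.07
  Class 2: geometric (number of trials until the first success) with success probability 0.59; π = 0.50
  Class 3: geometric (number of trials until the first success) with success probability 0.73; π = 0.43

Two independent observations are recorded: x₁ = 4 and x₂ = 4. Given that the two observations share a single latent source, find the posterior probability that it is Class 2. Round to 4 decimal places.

0.6681

Apply Bayes' rule: the posterior for each component is proportional to its prior times its likelihood at x.
Since both observations come from the same component, the likelihood for component k is f_k(x₁)·f_k(x₂).
  L_1 = [0.0678214] × [0.0678214] = 0.00459974
  L_2 = [0.0406634] × [0.0406634] = 0.00165351
  L_3 = [0.0143686] × [0.0143686] = 0.000206456
Unnormalised posteriors:
  P(Z=1)·L_1 = 0.07 × 0.00459974 = 0.000321982
  P(Z=2)·L_2 = 0.50 × 0.00165351 = 0.000826756
  P(Z=3)·L_3 = 0.43 × 0.000206456 = 8.87762e-05
Denominator: 0.000321982 + 0.000826756 + 8.87762e-05 = 0.00123751
So the posterior for Class 2 is 0.000826756 / 0.00123751 ≈ 0.6681.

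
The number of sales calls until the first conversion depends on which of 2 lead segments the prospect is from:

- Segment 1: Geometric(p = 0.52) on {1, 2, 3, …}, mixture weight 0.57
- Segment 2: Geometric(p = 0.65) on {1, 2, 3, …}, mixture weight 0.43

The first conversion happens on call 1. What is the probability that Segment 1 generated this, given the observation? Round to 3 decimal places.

Apply Bayes' rule: the posterior for each component is proportional to its prior times its likelihood at x.
Geometric probabilities:
  f_1 = 0.52·(1−0.52)^0 = 0.52·1 = 0.52
  f_2 = 0.65·(1−0.65)^0 = 0.65·1 = 0.65
Multiply by the mixture weights:
  π_1·f_1 = 0.57 × 0.52 = 0.2964
  π_2·f_2 = 0.43 × 0.65 = 0.2795
Normaliser: 0.2964 + 0.2795 = 0.5759
So the posterior for Segment 1 is 0.2964 / 0.5759 ≈ 0.515.

0.515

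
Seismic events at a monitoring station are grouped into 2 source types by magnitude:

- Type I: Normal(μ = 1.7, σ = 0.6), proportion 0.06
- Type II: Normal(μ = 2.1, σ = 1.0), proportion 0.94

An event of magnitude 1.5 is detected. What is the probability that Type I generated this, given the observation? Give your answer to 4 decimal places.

Posterior ∝ prior × likelihood, so P(k | x) ∝ P(Z=k) f_k(x); normalise over all components.
Normal densities:
  f_I = (1/(0.6·√(2π)))·exp(−(1.5−1.7)²/(2·0.6²)) = 0.664904·exp(-0.05556) = 0.628972
  f_II = (1/(1.0·√(2π)))·exp(−(1.5−2.1)²/(2·1.0²)) = 0.398942·exp(-0.18000) = 0.333225
Multiply by the mixture weights:
  P(Z=I)·f_I = 0.06 × 0.628972 = 0.0377383
  P(Z=II)·f_II = 0.94 × 0.333225 = 0.313231
Normaliser: 0.0377383 + 0.313231 = 0.350969
P(Type I | the observation) ≈ 0.1075

0.1075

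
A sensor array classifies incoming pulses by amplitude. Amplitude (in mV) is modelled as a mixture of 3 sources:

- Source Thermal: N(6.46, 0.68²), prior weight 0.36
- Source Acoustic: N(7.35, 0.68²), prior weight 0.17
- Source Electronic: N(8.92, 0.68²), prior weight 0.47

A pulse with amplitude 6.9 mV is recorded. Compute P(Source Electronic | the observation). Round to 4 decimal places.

Posterior ∝ prior × likelihood, so P(k | x) ∝ π_k f_k(x); normalise over all components.
Normal densities:
  L_Thermal = (1/(0.68·√(2π)))·exp(−(6.9−6.46)²/(2·0.68²)) = 0.586680·exp(-0.20934) = 0.475866
  L_Acoustic = (1/(0.68·√(2π)))·exp(−(6.9−7.35)²/(2·0.68²)) = 0.586680·exp(-0.21897) = 0.471309
  L_Electronic = (1/(0.68·√(2π)))·exp(−(6.9−8.92)²/(2·0.68²)) = 0.586680·exp(-4.41220) = 0.00711555
Weight by the priors:
  π_Thermal·L_Thermal = 0.36 × 0.475866 = 0.171312
  π_Acoustic·L_Acoustic = 0.17 × 0.471309 = 0.0801225
  π_Electronic·L_Electronic = 0.47 × 0.00711555 = 0.00334431
Denominator: 0.171312 + 0.0801225 + 0.00334431 = 0.254779
P(Source Electronic | 6.9 mV) = 0.00334431 / 0.254779 ≈ 0.0131

0.0131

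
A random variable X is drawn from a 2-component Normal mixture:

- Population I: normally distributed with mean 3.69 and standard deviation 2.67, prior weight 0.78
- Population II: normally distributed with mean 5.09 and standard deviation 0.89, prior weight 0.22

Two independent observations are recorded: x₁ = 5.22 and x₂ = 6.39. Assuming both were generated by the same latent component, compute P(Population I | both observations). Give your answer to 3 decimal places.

The responsibility of component k is P(Z=k) f_k(x) divided by Σ_j P(Z=j) f_j(x).
Since both observations come from the same component, the likelihood for component k is f_k(x₁)·f_k(x₂).
  L_I = [(1/(2.67·√(2π)))·exp(−(5.22−3.69)²/(2·2.67²)) = 0.149417·exp(-0.16418) = 0.126793] × [0.0896075] = 0.0113616
  L_II = [(1/(0.89·√(2π)))·exp(−(5.22−5.09)²/(2·0.89²)) = 0.448250·exp(-0.01067) = 0.443493] × [0.154249] = 0.0684083
Weight by the priors:
  P(Z=I)·L_I = 0.78 × 0.0113616 = 0.00886204
  P(Z=II)·L_II = 0.22 × 0.0684083 = 0.0150498
Sum: 0.00886204 + 0.0150498 = 0.0239119
P(Population I | x₁, x₂) ≈ 0.371

0.371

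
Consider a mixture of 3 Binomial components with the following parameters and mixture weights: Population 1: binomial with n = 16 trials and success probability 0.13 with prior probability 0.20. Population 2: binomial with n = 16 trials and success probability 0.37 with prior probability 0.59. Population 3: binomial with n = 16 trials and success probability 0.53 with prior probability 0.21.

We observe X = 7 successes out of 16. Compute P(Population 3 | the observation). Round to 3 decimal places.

0.239

Posterior ∝ prior × likelihood, so P(k | x) ∝ π_k f_k(x); normalise over all components.
Component likelihoods at x = 7 successes out of 16:
  p_1 = C(16,7)·0.13^7·0.87^9 = 11440·6.27485e-07·0.285544 = 0.00204976
  p_2 = C(16,7)·0.37^7·0.63^9 = 11440·0.000949319·0.0156338 = 0.169786
  p_3 = C(16,7)·0.53^7·0.47^9 = 11440·0.0117471·0.00111913 = 0.150397
Prior × likelihood for each component:
  π_1·p_1 = 0.20 × 0.00204976 = 0.000409952
  π_2·p_2 = 0.59 × 0.169786 = 0.100174
  π_3·p_3 = 0.21 × 0.150397 = 0.0315833
Marginal: 0.000409952 + 0.100174 + 0.0315833 = 0.132167
So the posterior for Population 3 is 0.0315833 / 0.132167 ≈ 0.239.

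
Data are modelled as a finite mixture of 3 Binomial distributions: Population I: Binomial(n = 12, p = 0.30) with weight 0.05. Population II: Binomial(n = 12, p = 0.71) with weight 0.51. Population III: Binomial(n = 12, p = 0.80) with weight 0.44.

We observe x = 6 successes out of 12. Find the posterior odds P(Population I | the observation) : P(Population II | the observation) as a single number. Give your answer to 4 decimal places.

0.1104

Posterior odds = (π_i f_i(x)) / (π_j f_j(x)); the normalising sum cancels.
Component likelihoods at x = 6 successes out of 12:
  L_I = C(12,6)·0.30^6·0.70^6 = 924·0.000729·0.117649 = 0.0792479
  L_II = C(12,6)·0.71^6·0.29^6 = 924·0.1281·0.000594823 = 0.0704061
  L_III = C(12,6)·0.80^6·0.20^6 = 924·0.262144·6.4e-05 = 0.0155021
0.00396239 / 0.0359071 ≈ 0.1104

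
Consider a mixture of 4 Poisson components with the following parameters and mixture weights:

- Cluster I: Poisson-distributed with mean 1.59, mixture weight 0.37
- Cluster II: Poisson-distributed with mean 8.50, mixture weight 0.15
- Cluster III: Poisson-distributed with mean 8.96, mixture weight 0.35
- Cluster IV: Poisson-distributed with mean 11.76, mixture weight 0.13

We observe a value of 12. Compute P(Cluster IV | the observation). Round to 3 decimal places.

0.303

Apply Bayes' rule: the posterior for each component is proportional to its prior times its likelihood at x.
Evaluate each component's likelihood at the observed value:
  p_I = e^(−1.59)·1.59^12/12! = 1.11148e-07
  p_II = e^(−8.50)·8.50^12/12! = 0.0604209
  p_III = e^(−8.96)·8.96^12/12! = 0.0717928
  p_IV = e^(−11.76)·11.76^12/12! = 0.11409
Multiply by the mixture weights:
  P(Z=I)·p_I = 0.37 × 1.11148e-07 = 4.11246e-08
  P(Z=II)·p_II = 0.15 × 0.0604209 = 0.00906313
  P(Z=III)·p_III = 0.35 × 0.0717928 = 0.0251275
  P(Z=IV)·p_IV = 0.13 × 0.11409 = 0.0148317
Denominator: 4.11246e-08 + 0.00906313 + 0.0251275 + 0.0148317 = 0.0490223
P(Cluster IV | the observation) ≈ 0.303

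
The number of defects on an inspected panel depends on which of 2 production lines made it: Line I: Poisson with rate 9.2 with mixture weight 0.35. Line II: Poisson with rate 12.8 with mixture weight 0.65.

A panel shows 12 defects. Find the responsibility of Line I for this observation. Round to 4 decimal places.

By Bayes' theorem, P(k | x) = w_k f_k(x) / Σ_j w_j f_j(x).
Poisson probabilities:
  f_I = 0.0775546
  f_II = 0.111484
Weight by the priors:
  w_I·f_I = 0.35 × 0.0775546 = 0.0271441
  w_II·f_II = 0.65 × 0.111484 = 0.0724647
Normaliser: 0.0271441 + 0.0724647 = 0.0996088
So the posterior for Line I is 0.0271441 / 0.0996088 ≈ 0.2725.

0.2725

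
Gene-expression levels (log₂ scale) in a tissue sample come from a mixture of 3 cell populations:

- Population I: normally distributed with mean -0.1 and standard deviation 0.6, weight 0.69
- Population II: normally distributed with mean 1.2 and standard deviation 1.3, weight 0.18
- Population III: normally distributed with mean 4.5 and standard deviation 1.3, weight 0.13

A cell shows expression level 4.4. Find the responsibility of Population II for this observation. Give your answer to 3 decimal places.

The responsibility of component k is π_k f_k(x) divided by Σ_j π_j f_j(x).
Normal densities:
  L_I = (1/(0.6·√(2π)))·exp(−(4.4−-0.1)²/(2·0.6²)) = 0.664904·exp(-28.12500) = 4.0572e-13
  L_II = (1/(1.3·√(2π)))·exp(−(4.4−1.2)²/(2·1.3²)) = 0.306879·exp(-3.02959) = 0.0148332
  L_III = (1/(1.3·√(2π)))·exp(−(4.4−4.5)²/(2·1.3²)) = 0.306879·exp(-0.00296) = 0.305972
Prior × likelihood for each component:
  π_I·L_I = 0.69 × 4.0572e-13 = 2.79947e-13
  π_II·L_II = 0.18 × 0.0148332 = 0.00266997
  π_III·L_III = 0.13 × 0.305972 = 0.0397764
Evidence: 2.79947e-13 + 0.00266997 + 0.0397764 = 0.0424463
Responsibility of Population II: 0.00266997 / 0.0424463 ≈ 0.063

0.063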